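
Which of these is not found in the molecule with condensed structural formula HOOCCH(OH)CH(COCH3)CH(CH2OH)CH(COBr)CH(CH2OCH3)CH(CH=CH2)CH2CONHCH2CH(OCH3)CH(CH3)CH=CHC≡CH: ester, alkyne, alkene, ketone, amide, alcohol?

ester

ketone: present (CH(COCH3) — pendant –COCH3: carbonyl C bonded to two carbons → ketone).
alkyne: present (C≡CH — C≡C triple bond → alkyne).
amide: present (CH2CONHCH2 — –C(=O)–N– linkage → amide (the N is not an amine)).
alkene: present (CH(CH=CH2) — pendant –CH=CH2: C=C double bond → alkene).
alcohol: present (CH(OH) — –OH on an sp³ carbon → alcohol (secondary)).
ester: no segment matches this pattern.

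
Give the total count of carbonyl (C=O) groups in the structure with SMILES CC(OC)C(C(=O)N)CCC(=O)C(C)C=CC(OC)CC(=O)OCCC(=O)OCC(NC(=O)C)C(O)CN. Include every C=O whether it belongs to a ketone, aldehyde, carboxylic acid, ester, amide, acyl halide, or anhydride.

CH(CONH2): amide, 1 C=O (running total 1).
CO: ketone, 1 C=O (running total 2).
CH2COOCH2: ester, 1 C=O (running total 3).
CH2COOCH2: ester, 1 C=O (running total 4).
CH(NHCOCH3): amide, 1 C=O (running total 5).

5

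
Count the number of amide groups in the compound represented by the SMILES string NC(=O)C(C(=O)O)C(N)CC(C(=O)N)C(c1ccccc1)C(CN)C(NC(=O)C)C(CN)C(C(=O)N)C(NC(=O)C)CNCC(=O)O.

5

Taking each segment in turn:
  H2NCO: –C(=O)NH2: carbonyl C bonded to C and to N → amide (the N is not a separate amine).
  CH(COOH): pendant –COOH: carbonyl C bonded to C and –OH → carboxylic acid.
  CH(NH2): –NH2 on an sp³ carbon with no adjacent C=O → amine.
  CH(CONH2): pendant –CONH2: carbonyl C bonded to C and N → amide.
  CH(C6H5): pendant –C6H5: benzene ring → arene.
  CH(CH2NH2): pendant –CH2NH2: N on sp³ C, no adjacent C=O → amine.
  CH(NHCOCH3): pendant –NHC(=O)CH3: N bonded to a carbonyl → amide (not amine).
  CH(CH2NH2): pendant –CH2NH2: N on sp³ C, no adjacent C=O → amine.
  CH(CONH2): pendant –CONH2: carbonyl C bonded to C and N → amide.
  CH(NHCOCH3): pendant –NHC(=O)CH3: N bonded to a carbonyl → amide (not amine).
  CH2NHCH2: C–N–C with sp³ carbons and no adjacent C=O → amine (secondary).
  COOH: –COOH: carbonyl C bonded to –OH and C → carboxylic acid (the –OH is not a separate alcohol).
Amide appears at: H2NCO, CH(CONH2), CH(NHCOCH3), CH(CONH2), CH(NHCOCH3) → 5.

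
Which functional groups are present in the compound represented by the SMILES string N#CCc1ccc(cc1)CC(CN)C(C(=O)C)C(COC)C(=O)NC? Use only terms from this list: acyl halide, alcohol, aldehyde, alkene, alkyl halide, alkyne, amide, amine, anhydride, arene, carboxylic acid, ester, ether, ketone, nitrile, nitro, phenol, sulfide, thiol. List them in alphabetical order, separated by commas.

N≡C–: carbon triple-bonded to nitrogen → nitrile.
para-disubstituted benzene ring → arene.
pendant –CH2NH2: N on sp³ C, no adjacent C=O → amine.
pendant –COCH3: carbonyl C bonded to two carbons → ketone.
pendant –CH2OCH3: C–O–C linkage → ether.
–C(=O)NHCH3: carbonyl C bonded to C and to N → amide (the N is not an amine).

amide, amine, arene, ether, ketone, nitrile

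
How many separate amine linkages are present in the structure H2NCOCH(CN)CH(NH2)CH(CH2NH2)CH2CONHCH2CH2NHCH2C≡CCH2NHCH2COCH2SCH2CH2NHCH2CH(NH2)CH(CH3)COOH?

6

Reading the structure from left to right:
  H2NCO: –C(=O)NH2: carbonyl C bonded to C and to N → amide (the N is not a separate amine).
  CH(CN): pendant –C≡N: nitrile.
  CH(NH2): –NH2 on an sp³ carbon with no adjacent C=O → amine.
  CH(CH2NH2): pendant –CH2NH2: N on sp³ C, no adjacent C=O → amine.
  CH2CONHCH2: –C(=O)–N– linkage → amide (the N is not an amine).
  CH2NHCH2: C–N–C with sp³ carbons and no adjacent C=O → amine (secondary).
  C≡C: C≡C triple bond → alkyne.
  CH2NHCH2: C–N–C with sp³ carbons and no adjacent C=O → amine (secondary).
  CO: –C(=O)– with carbon on both sides → ketone.
  CH2SCH2: C–S–C linkage → sulfide (thioether).
  CH2NHCH2: C–N–C with sp³ carbons and no adjacent C=O → amine (secondary).
  CH(NH2): –NH2 on an sp³ carbon with no adjacent C=O → amine.
  COOH: –COOH: carbonyl C bonded to –OH and C → carboxylic acid (the –OH is not a separate alcohol).
Amine appears at: CH(NH2), CH(CH2NH2), CH2NHCH2, CH2NHCH2, CH2NHCH2, CH(NH2) → 6.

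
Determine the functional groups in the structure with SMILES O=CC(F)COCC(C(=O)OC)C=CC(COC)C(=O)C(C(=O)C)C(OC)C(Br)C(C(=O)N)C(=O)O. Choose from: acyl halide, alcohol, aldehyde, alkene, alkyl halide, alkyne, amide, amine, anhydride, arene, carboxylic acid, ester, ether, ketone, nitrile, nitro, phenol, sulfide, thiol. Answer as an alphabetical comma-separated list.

aldehyde, alkene, alkyl halide, amide, carboxylic acid, ester, ether, ketone

Reading the structure from left to right:
  OHC: terminal –CHO: carbonyl C bonded to H and C → aldehyde.
  CH(F): halogen on an sp³ carbon → alkyl halide.
  CH2OCH2: C–O–C with sp³ carbons on both sides and no adjacent C=O → ether.
  CH(COOCH3): pendant –COOCH3: carbonyl C bonded to C and –OCH3 → ester.
  CH=CH: C=C double bond → alkene.
  CH(CH2OCH3): pendant –CH2OCH3: C–O–C linkage → ether.
  CO: –C(=O)– with carbon on both sides → ketone.
  CH(COCH3): pendant –COCH3: carbonyl C bonded to two carbons → ketone.
  CH(OCH3): pendant –OCH3: C–O–C with sp³ C, no adjacent C=O → ether.
  CH(Br): halogen on an sp³ carbon → alkyl halide.
  CH(CONH2): pendant –CONH2: carbonyl C bonded to C and N → amide.
  COOH: –COOH: carbonyl C bonded to –OH and C → carboxylic acid (the –OH is not a separate alcohol).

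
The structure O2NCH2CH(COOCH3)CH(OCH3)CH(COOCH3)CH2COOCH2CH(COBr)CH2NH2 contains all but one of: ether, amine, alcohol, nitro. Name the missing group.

nitro: present (O2NCH2 — –NO2 on carbon → nitro group).
amine: present (CH2NH2 — –NH2 on an sp³ carbon with no adjacent C=O → amine).
ether: present (CH(OCH3) — pendant –OCH3: C–O–C with sp³ C, no adjacent C=O → ether).
alcohol: no segment matches this pattern.

alcohol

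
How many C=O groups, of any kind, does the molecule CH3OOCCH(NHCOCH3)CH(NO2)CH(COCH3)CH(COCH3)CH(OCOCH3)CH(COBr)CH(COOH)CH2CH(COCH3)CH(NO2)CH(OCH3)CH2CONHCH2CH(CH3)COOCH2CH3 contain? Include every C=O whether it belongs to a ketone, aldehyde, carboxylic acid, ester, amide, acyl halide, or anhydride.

CH3OOC: ester, 1 C=O (running total 1).
CH(NHCOCH3): amide, 1 C=O (running total 2).
CH(COCH3): ketone, 1 C=O (running total 3).
CH(COCH3): ketone, 1 C=O (running total 4).
CH(OCOCH3): ester, 1 C=O (running total 5).
CH(COBr): acyl halide, 1 C=O (running total 6).
CH(COOH): carboxylic acid, 1 C=O (running total 7).
CH(COCH3): ketone, 1 C=O (running total 8).
CH2CONHCH2: amide, 1 C=O (running total 9).
COOCH2CH3: ester, 1 C=O (running total 10).

10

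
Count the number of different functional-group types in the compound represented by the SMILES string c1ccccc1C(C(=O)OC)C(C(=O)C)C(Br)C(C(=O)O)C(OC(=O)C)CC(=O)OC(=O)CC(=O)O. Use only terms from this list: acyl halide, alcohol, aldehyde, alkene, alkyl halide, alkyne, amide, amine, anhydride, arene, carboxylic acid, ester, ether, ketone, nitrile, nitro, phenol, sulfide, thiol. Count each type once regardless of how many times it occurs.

C6H5– phenyl ring → arene.
pendant –COOCH3: carbonyl C bonded to C and –OCH3 → ester.
pendant –COCH3: carbonyl C bonded to two carbons → ketone.
halogen on an sp³ carbon → alkyl halide.
pendant –COOH: carbonyl C bonded to C and –OH → carboxylic acid.
pendant –OC(=O)CH3: an acyloxy group → ester.
two acyl groups sharing one oxygen, –C(=O)–O–C(=O)– → anhydride.
–COOH: carbonyl C bonded to –OH and C → carboxylic acid (the –OH is not a separate alcohol).
Distinct types present: alkyl halide, anhydride, arene, carboxylic acid, ester, ketone.

6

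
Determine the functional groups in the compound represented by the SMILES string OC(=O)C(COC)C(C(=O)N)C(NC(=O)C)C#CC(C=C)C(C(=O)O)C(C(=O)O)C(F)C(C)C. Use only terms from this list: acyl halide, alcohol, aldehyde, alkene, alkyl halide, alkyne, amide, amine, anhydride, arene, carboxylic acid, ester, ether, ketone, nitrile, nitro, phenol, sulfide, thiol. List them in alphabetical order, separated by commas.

Reading the structure from left to right:
  HOOC: –COOH: carbonyl C bonded to –OH and C → carboxylic acid (the –OH is not a separate alcohol).
  CH(CH2OCH3): pendant –CH2OCH3: C–O–C linkage → ether.
  CH(CONH2): pendant –CONH2: carbonyl C bonded to C and N → amide.
  CH(NHCOCH3): pendant –NHC(=O)CH3: N bonded to a carbonyl → amide (not amine).
  C≡C: C≡C triple bond → alkyne.
  CH(CH=CH2): pendant –CH=CH2: C=C double bond → alkene.
  CH(COOH): pendant –COOH: carbonyl C bonded to C and –OH → carboxylic acid.
  CH(COOH): pendant –COOH: carbonyl C bonded to C and –OH → carboxylic acid.
  CH(F): halogen on an sp³ carbon → alkyl halide.

alkene, alkyl halide, alkyne, amide, carboxylic acid, ether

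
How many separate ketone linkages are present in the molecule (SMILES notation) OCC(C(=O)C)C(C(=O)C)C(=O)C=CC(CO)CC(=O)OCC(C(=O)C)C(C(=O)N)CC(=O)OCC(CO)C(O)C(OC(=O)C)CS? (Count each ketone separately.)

4

Working along the chain:
  HOCH2: HO– on an sp³ carbon → alcohol.
  CH(COCH3): pendant –COCH3: carbonyl C bonded to two carbons → ketone.
  CH(COCH3): pendant –COCH3: carbonyl C bonded to two carbons → ketone.
  CO: –C(=O)– with carbon on both sides → ketone.
  CH=CH: C=C double bond → alkene.
  CH(CH2OH): pendant –CH2OH on an sp³ backbone C → alcohol.
  CH2COOCH2: –C(=O)–O–C with C on the carbonyl side → ester.
  CH(COCH3): pendant –COCH3: carbonyl C bonded to two carbons → ketone.
  CH(CONH2): pendant –CONH2: carbonyl C bonded to C and N → amide.
  CH2COOCH2: –C(=O)–O–C with C on the carbonyl side → ester.
  CH(CH2OH): pendant –CH2OH on an sp³ backbone C → alcohol.
  CH(OH): –OH on an sp³ carbon → alcohol (secondary).
  CH(OCOCH3): pendant –OC(=O)CH3: an acyloxy group → ester.
  CH2SH: –SH on an sp³ carbon → thiol.
Ketone appears at: CH(COCH3), CH(COCH3), CO, CH(COCH3) → 4.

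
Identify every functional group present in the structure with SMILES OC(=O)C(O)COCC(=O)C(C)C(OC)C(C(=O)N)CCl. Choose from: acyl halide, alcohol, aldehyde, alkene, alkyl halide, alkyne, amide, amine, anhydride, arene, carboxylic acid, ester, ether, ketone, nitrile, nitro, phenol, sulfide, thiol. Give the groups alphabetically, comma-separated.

Reading the structure from left to right:
  HOOC: –COOH: carbonyl C bonded to –OH and C → carboxylic acid (the –OH is not a separate alcohol).
  CH(OH): –OH on an sp³ carbon → alcohol (secondary).
  CH2OCH2: C–O–C with sp³ carbons on both sides and no adjacent C=O → ether.
  CO: –C(=O)– with carbon on both sides → ketone.
  CH(OCH3): pendant –OCH3: C–O–C with sp³ C, no adjacent C=O → ether.
  CH(CONH2): pendant –CONH2: carbonyl C bonded to C and N → amide.
  CH2Cl: halogen on an sp³ carbon → alkyl halide.

alcohol, alkyl halide, amide, carboxylic acid, ether, ketone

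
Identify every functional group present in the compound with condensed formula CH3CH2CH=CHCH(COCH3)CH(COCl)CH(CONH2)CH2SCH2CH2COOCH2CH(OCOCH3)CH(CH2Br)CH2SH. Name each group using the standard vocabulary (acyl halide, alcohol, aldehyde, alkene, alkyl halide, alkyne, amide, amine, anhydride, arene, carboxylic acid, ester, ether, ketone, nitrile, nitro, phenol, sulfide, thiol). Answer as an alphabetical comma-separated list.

acyl halide, alkene, alkyl halide, amide, ester, ketone, sulfide, thiol

Taking each segment in turn:
  CH=CH: C=C double bond → alkene.
  CH(COCH3): pendant –COCH3: carbonyl C bonded to two carbons → ketone.
  CH(COCl): pendant –C(=O)X: carbonyl C bonded to C and halogen → acyl halide.
  CH(CONH2): pendant –CONH2: carbonyl C bonded to C and N → amide.
  CH2SCH2: C–S–C linkage → sulfide (thioether).
  CH2COOCH2: –C(=O)–O–C with C on the carbonyl side → ester.
  CH(OCOCH3): pendant –OC(=O)CH3: an acyloxy group → ester.
  CH(CH2Br): pendant –CH2X: halogen on sp³ carbon → alkyl halide.
  CH2SH: –SH on an sp³ carbon → thiol.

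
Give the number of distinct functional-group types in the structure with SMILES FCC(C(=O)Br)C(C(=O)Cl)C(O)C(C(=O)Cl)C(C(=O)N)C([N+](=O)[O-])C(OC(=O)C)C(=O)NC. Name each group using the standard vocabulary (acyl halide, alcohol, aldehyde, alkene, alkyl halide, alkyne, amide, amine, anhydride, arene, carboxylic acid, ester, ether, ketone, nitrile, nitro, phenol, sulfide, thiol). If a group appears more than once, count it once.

6

Working along the chain:
  FCH2: halogen on an sp³ carbon → alkyl halide.
  CH(COBr): pendant –C(=O)X: carbonyl C bonded to C and halogen → acyl halide.
  CH(COCl): pendant –C(=O)X: carbonyl C bonded to C and halogen → acyl halide.
  CH(OH): –OH on an sp³ carbon → alcohol (secondary).
  CH(COCl): pendant –C(=O)X: carbonyl C bonded to C and halogen → acyl halide.
  CH(CONH2): pendant –CONH2: carbonyl C bonded to C and N → amide.
  CH(NO2): –NO2 on an sp³ carbon → nitro (the N=O is not a carbonyl).
  CH(OCOCH3): pendant –OC(=O)CH3: an acyloxy group → ester.
  CONHCH3: –C(=O)NHCH3: carbonyl C bonded to C and to N → amide (the N is not an amine).
Distinct types present: acyl halide, alcohol, alkyl halide, amide, ester, nitro.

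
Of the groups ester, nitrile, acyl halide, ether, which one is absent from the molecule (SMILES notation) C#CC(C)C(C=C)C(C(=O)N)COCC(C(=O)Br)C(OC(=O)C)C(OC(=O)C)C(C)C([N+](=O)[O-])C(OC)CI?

ether: present (CH2OCH2 — C–O–C with sp³ carbons on both sides and no adjacent C=O → ether).
ester: present (CH(OCOCH3) — pendant –OC(=O)CH3: an acyloxy group → ester).
acyl halide: present (CH(COBr) — pendant –C(=O)X: carbonyl C bonded to C and halogen → acyl halide).
nitrile: absent. In HC≡C, the triple bond is C≡C, not C≡N.

nitrile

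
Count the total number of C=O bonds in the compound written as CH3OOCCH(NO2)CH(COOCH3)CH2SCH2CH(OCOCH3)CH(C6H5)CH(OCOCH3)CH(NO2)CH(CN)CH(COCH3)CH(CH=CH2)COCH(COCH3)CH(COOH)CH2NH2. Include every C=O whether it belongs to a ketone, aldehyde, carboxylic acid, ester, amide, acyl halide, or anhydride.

CH3OOC: ester, 1 C=O (running total 1).
CH(COOCH3): ester, 1 C=O (running total 2).
CH(OCOCH3): ester, 1 C=O (running total 3).
CH(OCOCH3): ester, 1 C=O (running total 4).
CH(COCH3): ketone, 1 C=O (running total 5).
CO: ketone, 1 C=O (running total 6).
CH(COCH3): ketone, 1 C=O (running total 7).
CH(COOH): carboxylic acid, 1 C=O (running total 8).

8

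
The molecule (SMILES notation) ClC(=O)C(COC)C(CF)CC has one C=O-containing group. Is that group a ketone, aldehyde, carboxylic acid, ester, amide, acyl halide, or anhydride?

acyl halide

The carbonyl is in the ClCO segment: –C(=O)Cl: carbonyl C bonded to C and to a halogen → acyl halide (not alkyl halide).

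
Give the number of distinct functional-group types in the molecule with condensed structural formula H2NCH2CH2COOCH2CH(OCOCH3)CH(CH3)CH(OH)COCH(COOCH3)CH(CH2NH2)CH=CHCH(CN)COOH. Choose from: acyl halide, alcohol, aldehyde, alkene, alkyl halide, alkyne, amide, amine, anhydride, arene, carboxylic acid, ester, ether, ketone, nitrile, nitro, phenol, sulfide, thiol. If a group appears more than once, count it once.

Reading the structure from left to right:
  H2NCH2: –NH2 on an sp³ carbon with no adjacent C=O → amine.
  CH2COOCH2: –C(=O)–O–C with C on the carbonyl side → ester.
  CH(OCOCH3): pendant –OC(=O)CH3: an acyloxy group → ester.
  CH(OH): –OH on an sp³ carbon → alcohol (secondary).
  CO: –C(=O)– with carbon on both sides → ketone.
  CH(COOCH3): pendant –COOCH3: carbonyl C bonded to C and –OCH3 → ester.
  CH(CH2NH2): pendant –CH2NH2: N on sp³ C, no adjacent C=O → amine.
  CH=CH: C=C double bond → alkene.
  CH(CN): pendant –C≡N: nitrile.
  COOH: –COOH: carbonyl C bonded to –OH and C → carboxylic acid (the –OH is not a separate alcohol).
Distinct types present: alcohol, alkene, amine, carboxylic acid, ester, ketone, nitrile.

7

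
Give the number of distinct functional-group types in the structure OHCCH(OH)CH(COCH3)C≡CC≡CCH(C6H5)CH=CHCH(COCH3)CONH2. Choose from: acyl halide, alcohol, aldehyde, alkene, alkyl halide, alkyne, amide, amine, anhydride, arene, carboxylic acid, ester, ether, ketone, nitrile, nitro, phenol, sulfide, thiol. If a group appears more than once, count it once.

7

terminal –CHO: carbonyl C bonded to H and C → aldehyde.
–OH on an sp³ carbon → alcohol (secondary).
pendant –COCH3: carbonyl C bonded to two carbons → ketone.
C≡C triple bond → alkyne.
C≡C triple bond → alkyne.
pendant –C6H5: benzene ring → arene.
C=C double bond → alkene.
pendant –COCH3: carbonyl C bonded to two carbons → ketone.
–C(=O)NH2: carbonyl C bonded to C and to N → amide (the N is not a separate amine).
Distinct types present: alcohol, aldehyde, alkene, alkyne, amide, arene, ketone.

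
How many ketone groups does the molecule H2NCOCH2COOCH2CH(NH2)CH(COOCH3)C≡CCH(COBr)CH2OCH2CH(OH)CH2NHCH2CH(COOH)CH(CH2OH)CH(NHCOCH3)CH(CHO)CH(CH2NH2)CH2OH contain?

Taking each segment in turn:
  H2NCO: –C(=O)NH2: carbonyl C bonded to C and to N → amide (the N is not a separate amine).
  CH2COOCH2: –C(=O)–O–C with C on the carbonyl side → ester.
  CH(NH2): –NH2 on an sp³ carbon with no adjacent C=O → amine.
  CH(COOCH3): pendant –COOCH3: carbonyl C bonded to C and –OCH3 → ester.
  C≡C: C≡C triple bond → alkyne.
  CH(COBr): pendant –C(=O)X: carbonyl C bonded to C and halogen → acyl halide.
  CH2OCH2: C–O–C with sp³ carbons on both sides and no adjacent C=O → ether.
  CH(OH): –OH on an sp³ carbon → alcohol (secondary).
  CH2NHCH2: C–N–C with sp³ carbons and no adjacent C=O → amine (secondary).
  CH(COOH): pendant –COOH: carbonyl C bonded to C and –OH → carboxylic acid.
  CH(CH2OH): pendant –CH2OH on an sp³ backbone C → alcohol.
  CH(NHCOCH3): pendant –NHC(=O)CH3: N bonded to a carbonyl → amide (not amine).
  CH(CHO): pendant –CHO: carbonyl C bonded to C and H → aldehyde.
  CH(CH2NH2): pendant –CH2NH2: N on sp³ C, no adjacent C=O → amine.
  CH2OH: –OH on an sp³ carbon → alcohol.
No segment is a ketone: H2NCO is amide, not ketone; CH2COOCH2 is ester, not ketone; CH(COOCH3) is ester, not ketone. → 0.

0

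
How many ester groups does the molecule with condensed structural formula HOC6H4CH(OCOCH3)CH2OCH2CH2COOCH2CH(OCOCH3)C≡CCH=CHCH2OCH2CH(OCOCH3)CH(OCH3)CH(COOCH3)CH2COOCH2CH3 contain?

Reading the structure from left to right:
  HOC6H4: –OH attached directly to an aromatic ring → phenol (not alcohol); the ring itself is an arene.
  CH(OCOCH3): pendant –OC(=O)CH3: an acyloxy group → ester.
  CH2OCH2: C–O–C with sp³ carbons on both sides and no adjacent C=O → ether.
  CH2COOCH2: –C(=O)–O–C with C on the carbonyl side → ester.
  CH(OCOCH3): pendant –OC(=O)CH3: an acyloxy group → ester.
  C≡C: C≡C triple bond → alkyne.
  CH=CH: C=C double bond → alkene.
  CH2OCH2: C–O–C with sp³ carbons on both sides and no adjacent C=O → ether.
  CH(OCOCH3): pendant –OC(=O)CH3: an acyloxy group → ester.
  CH(OCH3): pendant –OCH3: C–O–C with sp³ C, no adjacent C=O → ether.
  CH(COOCH3): pendant –COOCH3: carbonyl C bonded to C and –OCH3 → ester.
  CH2COOCH2: –C(=O)–O–C with C on the carbonyl side → ester.
Ester appears at: CH(OCOCH3), CH2COOCH2, CH(OCOCH3), CH(OCOCH3), CH(COOCH3), CH2COOCH2 → 6.

6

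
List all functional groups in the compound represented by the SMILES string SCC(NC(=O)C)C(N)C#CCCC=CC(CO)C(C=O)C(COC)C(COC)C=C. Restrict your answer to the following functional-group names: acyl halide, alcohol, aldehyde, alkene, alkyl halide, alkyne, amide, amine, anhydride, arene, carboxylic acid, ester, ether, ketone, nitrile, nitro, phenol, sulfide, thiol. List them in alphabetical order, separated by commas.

Reading the structure from left to right:
  HSCH2: –SH on an sp³ carbon → thiol.
  CH(NHCOCH3): pendant –NHC(=O)CH3: N bonded to a carbonyl → amide (not amine).
  CH(NH2): –NH2 on an sp³ carbon with no adjacent C=O → amine.
  C≡C: C≡C triple bond → alkyne.
  CH=CH: C=C double bond → alkene.
  CH(CH2OH): pendant –CH2OH on an sp³ backbone C → alcohol.
  CH(CHO): pendant –CHO: carbonyl C bonded to C and H → aldehyde.
  CH(CH2OCH3): pendant –CH2OCH3: C–O–C linkage → ether.
  CH(CH2OCH3): pendant –CH2OCH3: C–O–C linkage → ether.
  CH=CH2: C=C double bond → alkene.

alcohol, aldehyde, alkene, alkyne, amide, amine, ether, thiol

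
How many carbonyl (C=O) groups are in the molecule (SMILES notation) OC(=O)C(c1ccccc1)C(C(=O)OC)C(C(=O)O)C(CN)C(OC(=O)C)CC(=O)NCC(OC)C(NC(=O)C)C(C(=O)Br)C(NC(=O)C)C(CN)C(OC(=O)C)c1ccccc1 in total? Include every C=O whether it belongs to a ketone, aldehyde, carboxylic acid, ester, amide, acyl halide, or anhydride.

HOOC: carboxylic acid, 1 C=O (running total 1).
CH(COOCH3): ester, 1 C=O (running total 2).
CH(COOH): carboxylic acid, 1 C=O (running total 3).
CH(OCOCH3): ester, 1 C=O (running total 4).
CH2CONHCH2: amide, 1 C=O (running total 5).
CH(NHCOCH3): amide, 1 C=O (running total 6).
CH(COBr): acyl halide, 1 C=O (running total 7).
CH(NHCOCH3): amide, 1 C=O (running total 8).
CH(OCOCH3): ester, 1 C=O (running total 9).

9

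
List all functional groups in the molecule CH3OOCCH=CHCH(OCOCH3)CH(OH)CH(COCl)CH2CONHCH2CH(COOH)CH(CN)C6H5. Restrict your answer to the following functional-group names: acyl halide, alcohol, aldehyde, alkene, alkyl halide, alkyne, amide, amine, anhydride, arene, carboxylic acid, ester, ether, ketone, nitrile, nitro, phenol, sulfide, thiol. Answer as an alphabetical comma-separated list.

Taking each segment in turn:
  CH3OOC: CH3O–C(=O)–: carbonyl C bonded to C and to –OCH3 → ester (not ketone + ether).
  CH=CH: C=C double bond → alkene.
  CH(OCOCH3): pendant –OC(=O)CH3: an acyloxy group → ester.
  CH(OH): –OH on an sp³ carbon → alcohol (secondary).
  CH(COCl): pendant –C(=O)X: carbonyl C bonded to C and halogen → acyl halide.
  CH2CONHCH2: –C(=O)–N– linkage → amide (the N is not an amine).
  CH(COOH): pendant –COOH: carbonyl C bonded to C and –OH → carboxylic acid.
  CH(CN): pendant –C≡N: nitrile.
  C6H5: –C6H5 phenyl ring → arene.

acyl halide, alcohol, alkene, amide, arene, carboxylic acid, ester, nitrile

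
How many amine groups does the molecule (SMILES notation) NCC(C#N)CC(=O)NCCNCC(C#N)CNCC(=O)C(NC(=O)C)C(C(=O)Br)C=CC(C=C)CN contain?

Working along the chain:
  H2NCH2: –NH2 on an sp³ carbon with no adjacent C=O → amine.
  CH(CN): pendant –C≡N: nitrile.
  CH2CONHCH2: –C(=O)–N– linkage → amide (the N is not an amine).
  CH2NHCH2: C–N–C with sp³ carbons and no adjacent C=O → amine (secondary).
  CH(CN): pendant –C≡N: nitrile.
  CH2NHCH2: C–N–C with sp³ carbons and no adjacent C=O → amine (secondary).
  CO: –C(=O)– with carbon on both sides → ketone.
  CH(NHCOCH3): pendant –NHC(=O)CH3: N bonded to a carbonyl → amide (not amine).
  CH(COBr): pendant –C(=O)X: carbonyl C bonded to C and halogen → acyl halide.
  CH=CH: C=C double bond → alkene.
  CH(CH=CH2): pendant –CH=CH2: C=C double bond → alkene.
  CH2NH2: –NH2 on an sp³ carbon with no adjacent C=O → amine.
Amine appears at: H2NCH2, CH2NHCH2, CH2NHCH2, CH2NH2 → 4.

4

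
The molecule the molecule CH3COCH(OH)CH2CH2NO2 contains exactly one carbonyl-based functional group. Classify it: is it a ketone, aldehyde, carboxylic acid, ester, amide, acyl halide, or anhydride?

The carbonyl is in the CO segment: –C(=O)– with carbon on both sides → ketone.

ketone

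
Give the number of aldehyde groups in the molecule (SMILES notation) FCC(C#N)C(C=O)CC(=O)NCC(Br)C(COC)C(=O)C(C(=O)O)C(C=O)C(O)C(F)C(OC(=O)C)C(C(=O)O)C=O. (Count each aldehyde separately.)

3

Reading the structure from left to right:
  FCH2: halogen on an sp³ carbon → alkyl halide.
  CH(CN): pendant –C≡N: nitrile.
  CH(CHO): pendant –CHO: carbonyl C bonded to C and H → aldehyde.
  CH2CONHCH2: –C(=O)–N– linkage → amide (the N is not an amine).
  CH(Br): halogen on an sp³ carbon → alkyl halide.
  CH(CH2OCH3): pendant –CH2OCH3: C–O–C linkage → ether.
  CO: –C(=O)– with carbon on both sides → ketone.
  CH(COOH): pendant –COOH: carbonyl C bonded to C and –OH → carboxylic acid.
  CH(CHO): pendant –CHO: carbonyl C bonded to C and H → aldehyde.
  CH(OH): –OH on an sp³ carbon → alcohol (secondary).
  CH(F): halogen on an sp³ carbon → alkyl halide.
  CH(OCOCH3): pendant –OC(=O)CH3: an acyloxy group → ester.
  CH(COOH): pendant –COOH: carbonyl C bonded to C and –OH → carboxylic acid.
  CHO: terminal –CHO: carbonyl C bonded to H and C → aldehyde.
Aldehyde appears at: CH(CHO), CH(CHO), CHO → 3.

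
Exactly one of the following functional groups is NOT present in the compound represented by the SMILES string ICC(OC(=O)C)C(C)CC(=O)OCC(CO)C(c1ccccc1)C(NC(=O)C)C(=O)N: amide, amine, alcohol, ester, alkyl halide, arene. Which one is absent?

amide: present (CH(NHCOCH3) — pendant –NHC(=O)CH3: N bonded to a carbonyl → amide (not amine)).
alkyl halide: present (ICH2 — halogen on an sp³ carbon → alkyl halide).
ester: present (CH(OCOCH3) — pendant –OC(=O)CH3: an acyloxy group → ester).
alcohol: present (CH(CH2OH) — pendant –CH2OH on an sp³ backbone C → alcohol).
arene: present (CH(C6H5) — pendant –C6H5: benzene ring → arene).
amine: absent. In each of CH(NHCOCH3) and CONH2, the nitrogen is bonded directly to a carbonyl carbon, making it part of an amide, not a free amine.

amine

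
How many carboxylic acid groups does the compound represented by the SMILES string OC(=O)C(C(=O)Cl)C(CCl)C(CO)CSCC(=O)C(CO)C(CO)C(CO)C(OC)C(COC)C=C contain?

1

–COOH: carbonyl C bonded to –OH and C → carboxylic acid (the –OH is not a separate alcohol).
pendant –C(=O)X: carbonyl C bonded to C and halogen → acyl halide.
pendant –CH2X: halogen on sp³ carbon → alkyl halide.
pendant –CH2OH on an sp³ backbone C → alcohol.
C–S–C linkage → sulfide (thioether).
–C(=O)– with carbon on both sides → ketone.
pendant –CH2OH on an sp³ backbone C → alcohol.
pendant –CH2OH on an sp³ backbone C → alcohol.
pendant –CH2OH on an sp³ backbone C → alcohol.
pendant –OCH3: C–O–C with sp³ C, no adjacent C=O → ether.
pendant –CH2OCH3: C–O–C linkage → ether.
C=C double bond → alkene.
Carboxylic acid appears at: HOOC → 1.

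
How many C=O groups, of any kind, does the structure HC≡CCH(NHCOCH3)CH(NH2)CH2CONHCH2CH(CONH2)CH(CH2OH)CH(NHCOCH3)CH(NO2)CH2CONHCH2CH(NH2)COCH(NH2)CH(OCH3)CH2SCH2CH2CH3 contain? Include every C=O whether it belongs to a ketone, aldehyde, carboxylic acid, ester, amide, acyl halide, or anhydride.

6

CH(NHCOCH3): amide, 1 C=O (running total 1).
CH2CONHCH2: amide, 1 C=O (running total 2).
CH(CONH2): amide, 1 C=O (running total 3).
CH(NHCOCH3): amide, 1 C=O (running total 4).
CH2CONHCH2: amide, 1 C=O (running total 5).
CO: ketone, 1 C=O (running total 6).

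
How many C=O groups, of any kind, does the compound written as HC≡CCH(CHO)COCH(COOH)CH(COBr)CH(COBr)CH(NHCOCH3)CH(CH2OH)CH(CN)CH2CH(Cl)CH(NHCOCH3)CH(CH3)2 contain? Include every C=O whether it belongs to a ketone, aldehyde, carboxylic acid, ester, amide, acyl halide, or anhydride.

7

CH(CHO): aldehyde, 1 C=O (running total 1).
CO: ketone, 1 C=O (running total 2).
CH(COOH): carboxylic acid, 1 C=O (running total 3).
CH(COBr): acyl halide, 1 C=O (running total 4).
CH(COBr): acyl halide, 1 C=O (running total 5).
CH(NHCOCH3): amide, 1 C=O (running total 6).
CH(NHCOCH3): amide, 1 C=O (running total 7).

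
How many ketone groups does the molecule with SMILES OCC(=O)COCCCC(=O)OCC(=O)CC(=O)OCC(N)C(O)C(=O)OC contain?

2

Taking each segment in turn:
  HOCH2: HO– on an sp³ carbon → alcohol.
  CO: –C(=O)– with carbon on both sides → ketone.
  CH2OCH2: C–O–C with sp³ carbons on both sides and no adjacent C=O → ether.
  CH2COOCH2: –C(=O)–O–C with C on the carbonyl side → ester.
  CO: –C(=O)– with carbon on both sides → ketone.
  CH2COOCH2: –C(=O)–O–C with C on the carbonyl side → ester.
  CH(NH2): –NH2 on an sp³ carbon with no adjacent C=O → amine.
  CH(OH): –OH on an sp³ carbon → alcohol (secondary).
  COOCH3: –C(=O)OCH3: carbonyl C bonded to C and to –OCH3 → ester (not ketone + ether).
Ketone appears at: CO, CO → 2.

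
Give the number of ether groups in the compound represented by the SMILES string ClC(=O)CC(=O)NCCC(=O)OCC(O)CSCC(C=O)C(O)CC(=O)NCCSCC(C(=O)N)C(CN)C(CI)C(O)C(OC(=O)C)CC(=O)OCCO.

Working along the chain:
  ClCO: –C(=O)Cl: carbonyl C bonded to C and to a halogen → acyl halide (not alkyl halide).
  CH2CONHCH2: –C(=O)–N– linkage → amide (the N is not an amine).
  CH2COOCH2: –C(=O)–O–C with C on the carbonyl side → ester.
  CH(OH): –OH on an sp³ carbon → alcohol (secondary).
  CH2SCH2: C–S–C linkage → sulfide (thioether).
  CH(CHO): pendant –CHO: carbonyl C bonded to C and H → aldehyde.
  CH(OH): –OH on an sp³ carbon → alcohol (secondary).
  CH2CONHCH2: –C(=O)–N– linkage → amide (the N is not an amine).
  CH2SCH2: C–S–C linkage → sulfide (thioether).
  CH(CONH2): pendant –CONH2: carbonyl C bonded to C and N → amide.
  CH(CH2NH2): pendant –CH2NH2: N on sp³ C, no adjacent C=O → amine.
  CH(CH2I): pendant –CH2X: halogen on sp³ carbon → alkyl halide.
  CH(OH): –OH on an sp³ carbon → alcohol (secondary).
  CH(OCOCH3): pendant –OC(=O)CH3: an acyloxy group → ester.
  CH2COOCH2: –C(=O)–O–C with C on the carbonyl side → ester.
  CH2OH: –OH on an sp³ carbon → alcohol.
No segment is a ether: CH2COOCH2 is ester, not ether; CH(OH) is alcohol, not ether; CH2SCH2 is sulfide, not ether. → 0.

0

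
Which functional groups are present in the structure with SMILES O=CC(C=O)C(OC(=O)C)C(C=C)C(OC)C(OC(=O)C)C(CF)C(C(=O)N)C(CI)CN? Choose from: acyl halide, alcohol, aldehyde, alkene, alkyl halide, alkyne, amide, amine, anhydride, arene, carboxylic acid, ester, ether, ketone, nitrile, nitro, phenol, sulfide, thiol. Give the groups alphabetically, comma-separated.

aldehyde, alkene, alkyl halide, amide, amine, ester, ether

Taking each segment in turn:
  OHC: terminal –CHO: carbonyl C bonded to H and C → aldehyde.
  CH(CHO): pendant –CHO: carbonyl C bonded to C and H → aldehyde.
  CH(OCOCH3): pendant –OC(=O)CH3: an acyloxy group → ester.
  CH(CH=CH2): pendant –CH=CH2: C=C double bond → alkene.
  CH(OCH3): pendant –OCH3: C–O–C with sp³ C, no adjacent C=O → ether.
  CH(OCOCH3): pendant –OC(=O)CH3: an acyloxy group → ester.
  CH(CH2F): pendant –CH2X: halogen on sp³ carbon → alkyl halide.
  CH(CONH2): pendant –CONH2: carbonyl C bonded to C and N → amide.
  CH(CH2I): pendant –CH2X: halogen on sp³ carbon → alkyl halide.
  CH2NH2: –NH2 on an sp³ carbon with no adjacent C=O → amine.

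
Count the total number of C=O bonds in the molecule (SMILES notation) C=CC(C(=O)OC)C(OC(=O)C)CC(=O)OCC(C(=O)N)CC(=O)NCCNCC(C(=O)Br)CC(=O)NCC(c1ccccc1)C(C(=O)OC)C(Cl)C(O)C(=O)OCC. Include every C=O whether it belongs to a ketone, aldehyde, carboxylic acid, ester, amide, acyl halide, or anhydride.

9

CH(COOCH3): ester, 1 C=O (running total 1).
CH(OCOCH3): ester, 1 C=O (running total 2).
CH2COOCH2: ester, 1 C=O (running total 3).
CH(CONH2): amide, 1 C=O (running total 4).
CH2CONHCH2: amide, 1 C=O (running total 5).
CH(COBr): acyl halide, 1 C=O (running total 6).
CH2CONHCH2: amide, 1 C=O (running total 7).
CH(COOCH3): ester, 1 C=O (running total 8).
COOCH2CH3: ester, 1 C=O (running total 9).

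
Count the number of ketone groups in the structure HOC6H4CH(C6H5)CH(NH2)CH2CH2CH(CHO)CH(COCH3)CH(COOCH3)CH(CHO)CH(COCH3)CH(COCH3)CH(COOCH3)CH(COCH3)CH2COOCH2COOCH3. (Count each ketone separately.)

4

Reading the structure from left to right:
  HOC6H4: –OH attached directly to an aromatic ring → phenol (not alcohol); the ring itself is an arene.
  CH(C6H5): pendant –C6H5: benzene ring → arene.
  CH(NH2): –NH2 on an sp³ carbon with no adjacent C=O → amine.
  CH(CHO): pendant –CHO: carbonyl C bonded to C and H → aldehyde.
  CH(COCH3): pendant –COCH3: carbonyl C bonded to two carbons → ketone.
  CH(COOCH3): pendant –COOCH3: carbonyl C bonded to C and –OCH3 → ester.
  CH(CHO): pendant –CHO: carbonyl C bonded to C and H → aldehyde.
  CH(COCH3): pendant –COCH3: carbonyl C bonded to two carbons → ketone.
  CH(COCH3): pendant –COCH3: carbonyl C bonded to two carbons → ketone.
  CH(COOCH3): pendant –COOCH3: carbonyl C bonded to C and –OCH3 → ester.
  CH(COCH3): pendant –COCH3: carbonyl C bonded to two carbons → ketone.
  CH2COOCH2: –C(=O)–O–C with C on the carbonyl side → ester.
  COOCH3: –C(=O)OCH3: carbonyl C bonded to C and to –OCH3 → ester (not ketone + ether).
Ketone appears at: CH(COCH3), CH(COCH3), CH(COCH3), CH(COCH3) → 4.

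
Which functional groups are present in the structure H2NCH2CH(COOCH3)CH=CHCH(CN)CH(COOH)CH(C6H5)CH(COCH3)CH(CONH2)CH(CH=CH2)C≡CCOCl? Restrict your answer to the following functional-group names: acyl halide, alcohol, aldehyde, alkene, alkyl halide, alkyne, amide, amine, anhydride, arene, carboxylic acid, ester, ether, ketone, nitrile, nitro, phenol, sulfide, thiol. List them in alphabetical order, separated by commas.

acyl halide, alkene, alkyne, amide, amine, arene, carboxylic acid, ester, ketone, nitrile

–NH2 on an sp³ carbon with no adjacent C=O → amine.
pendant –COOCH3: carbonyl C bonded to C and –OCH3 → ester.
C=C double bond → alkene.
pendant –C≡N: nitrile.
pendant –COOH: carbonyl C bonded to C and –OH → carboxylic acid.
pendant –C6H5: benzene ring → arene.
pendant –COCH3: carbonyl C bonded to two carbons → ketone.
pendant –CONH2: carbonyl C bonded to C and N → amide.
pendant –CH=CH2: C=C double bond → alkene.
C≡C triple bond → alkyne.
–C(=O)Cl: carbonyl C bonded to C and to a halogen → acyl halide (not alkyl halide).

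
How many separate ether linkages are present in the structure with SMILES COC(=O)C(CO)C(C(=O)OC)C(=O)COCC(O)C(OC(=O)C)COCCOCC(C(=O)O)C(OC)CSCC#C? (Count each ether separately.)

CH3O–C(=O)–: carbonyl C bonded to C and to –OCH3 → ester (not ketone + ether).
pendant –CH2OH on an sp³ backbone C → alcohol.
pendant –COOCH3: carbonyl C bonded to C and –OCH3 → ester.
–C(=O)– with carbon on both sides → ketone.
C–O–C with sp³ carbons on both sides and no adjacent C=O → ether.
–OH on an sp³ carbon → alcohol (secondary).
pendant –OC(=O)CH3: an acyloxy group → ester.
C–O–C with sp³ carbons on both sides and no adjacent C=O → ether.
C–O–C with sp³ carbons on both sides and no adjacent C=O → ether.
pendant –COOH: carbonyl C bonded to C and –OH → carboxylic acid.
pendant –OCH3: C–O–C with sp³ C, no adjacent C=O → ether.
C–S–C linkage → sulfide (thioether).
C≡C triple bond → alkyne.
Ether appears at: CH2OCH2, CH2OCH2, CH2OCH2, CH(OCH3) → 4.

4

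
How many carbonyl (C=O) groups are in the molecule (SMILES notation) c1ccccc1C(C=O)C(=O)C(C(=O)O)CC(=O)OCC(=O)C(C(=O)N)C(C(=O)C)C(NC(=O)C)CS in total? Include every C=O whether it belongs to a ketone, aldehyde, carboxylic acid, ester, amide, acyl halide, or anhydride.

CH(CHO): aldehyde, 1 C=O (running total 1).
CO: ketone, 1 C=O (running total 2).
CH(COOH): carboxylic acid, 1 C=O (running total 3).
CH2COOCH2: ester, 1 C=O (running total 4).
CO: ketone, 1 C=O (running total 5).
CH(CONH2): amide, 1 C=O (running total 6).
CH(COCH3): ketone, 1 C=O (running total 7).
CH(NHCOCH3): amide, 1 C=O (running total 8).

8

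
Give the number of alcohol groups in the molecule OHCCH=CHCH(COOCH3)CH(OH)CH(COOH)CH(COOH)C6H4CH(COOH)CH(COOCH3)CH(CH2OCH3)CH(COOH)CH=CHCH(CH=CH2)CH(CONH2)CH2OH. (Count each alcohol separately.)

2

Reading the structure from left to right:
  OHC: terminal –CHO: carbonyl C bonded to H and C → aldehyde.
  CH=CH: C=C double bond → alkene.
  CH(COOCH3): pendant –COOCH3: carbonyl C bonded to C and –OCH3 → ester.
  CH(OH): –OH on an sp³ carbon → alcohol (secondary).
  CH(COOH): pendant –COOH: carbonyl C bonded to C and –OH → carboxylic acid.
  CH(COOH): pendant –COOH: carbonyl C bonded to C and –OH → carboxylic acid.
  C6H4: para-disubstituted benzene ring → arene.
  CH(COOH): pendant –COOH: carbonyl C bonded to C and –OH → carboxylic acid.
  CH(COOCH3): pendant –COOCH3: carbonyl C bonded to C and –OCH3 → ester.
  CH(CH2OCH3): pendant –CH2OCH3: C–O–C linkage → ether.
  CH(COOH): pendant –COOH: carbonyl C bonded to C and –OH → carboxylic acid.
  CH=CH: C=C double bond → alkene.
  CH(CH=CH2): pendant –CH=CH2: C=C double bond → alkene.
  CH(CONH2): pendant –CONH2: carbonyl C bonded to C and N → amide.
  CH2OH: –OH on an sp³ carbon → alcohol.
Alcohol appears at: CH(OH), CH2OH → 2.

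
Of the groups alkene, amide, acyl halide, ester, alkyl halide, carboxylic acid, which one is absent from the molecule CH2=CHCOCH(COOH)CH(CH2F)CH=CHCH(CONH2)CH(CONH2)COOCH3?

carboxylic acid: present (CH(COOH) — pendant –COOH: carbonyl C bonded to C and –OH → carboxylic acid).
amide: present (CH(CONH2) — pendant –CONH2: carbonyl C bonded to C and N → amide).
ester: present (COOCH3 — –C(=O)OCH3: carbonyl C bonded to C and to –OCH3 → ester (not ketone + ether)).
alkyl halide: present (CH(CH2F) — pendant –CH2X: halogen on sp³ carbon → alkyl halide).
alkene: present (CH2=CH — C=C double bond → alkene).
acyl halide: no segment matches this pattern.

acyl halide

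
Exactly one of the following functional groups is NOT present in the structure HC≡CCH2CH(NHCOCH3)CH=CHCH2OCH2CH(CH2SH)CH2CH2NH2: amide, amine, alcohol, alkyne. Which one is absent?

alcohol

alkyne: present (HC≡C — C≡C triple bond → alkyne).
amine: present (CH2NH2 — –NH2 on an sp³ carbon with no adjacent C=O → amine).
amide: present (CH(NHCOCH3) — pendant –NHC(=O)CH3: N bonded to a carbonyl → amide (not amine)).
alcohol: no segment matches this pattern.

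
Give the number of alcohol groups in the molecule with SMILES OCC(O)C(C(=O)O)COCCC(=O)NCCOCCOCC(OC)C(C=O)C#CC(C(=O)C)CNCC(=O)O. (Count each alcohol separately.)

HO– on an sp³ carbon → alcohol.
–OH on an sp³ carbon → alcohol (secondary).
pendant –COOH: carbonyl C bonded to C and –OH → carboxylic acid.
C–O–C with sp³ carbons on both sides and no adjacent C=O → ether.
–C(=O)–N– linkage → amide (the N is not an amine).
C–O–C with sp³ carbons on both sides and no adjacent C=O → ether.
C–O–C with sp³ carbons on both sides and no adjacent C=O → ether.
pendant –OCH3: C–O–C with sp³ C, no adjacent C=O → ether.
pendant –CHO: carbonyl C bonded to C and H → aldehyde.
C≡C triple bond → alkyne.
pendant –COCH3: carbonyl C bonded to two carbons → ketone.
C–N–C with sp³ carbons and no adjacent C=O → amine (secondary).
–COOH: carbonyl C bonded to –OH and C → carboxylic acid (the –OH is not a separate alcohol).
Alcohol appears at: HOCH2, CH(OH) → 2.

2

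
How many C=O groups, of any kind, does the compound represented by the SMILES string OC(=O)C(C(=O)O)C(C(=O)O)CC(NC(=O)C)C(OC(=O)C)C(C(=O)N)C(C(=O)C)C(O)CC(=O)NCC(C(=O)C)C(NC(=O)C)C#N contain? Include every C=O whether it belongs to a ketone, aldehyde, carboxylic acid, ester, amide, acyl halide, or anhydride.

HOOC: carboxylic acid, 1 C=O (running total 1).
CH(COOH): carboxylic acid, 1 C=O (running total 2).
CH(COOH): carboxylic acid, 1 C=O (running total 3).
CH(NHCOCH3): amide, 1 C=O (running total 4).
CH(OCOCH3): ester, 1 C=O (running total 5).
CH(CONH2): amide, 1 C=O (running total 6).
CH(COCH3): ketone, 1 C=O (running total 7).
CH2CONHCH2: amide, 1 C=O (running total 8).
CH(COCH3): ketone, 1 C=O (running total 9).
CH(NHCOCH3): amide, 1 C=O (running total 10).

10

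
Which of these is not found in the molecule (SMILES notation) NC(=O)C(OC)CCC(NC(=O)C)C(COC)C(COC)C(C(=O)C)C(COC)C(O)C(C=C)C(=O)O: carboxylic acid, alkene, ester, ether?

alkene: present (CH(CH=CH2) — pendant –CH=CH2: C=C double bond → alkene).
ether: present (CH(OCH3) — pendant –OCH3: C–O–C with sp³ C, no adjacent C=O → ether).
carboxylic acid: present (COOH — –COOH: carbonyl C bonded to –OH and C → carboxylic acid (the –OH is not a separate alcohol)).
ester: no segment matches this pattern.

ester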